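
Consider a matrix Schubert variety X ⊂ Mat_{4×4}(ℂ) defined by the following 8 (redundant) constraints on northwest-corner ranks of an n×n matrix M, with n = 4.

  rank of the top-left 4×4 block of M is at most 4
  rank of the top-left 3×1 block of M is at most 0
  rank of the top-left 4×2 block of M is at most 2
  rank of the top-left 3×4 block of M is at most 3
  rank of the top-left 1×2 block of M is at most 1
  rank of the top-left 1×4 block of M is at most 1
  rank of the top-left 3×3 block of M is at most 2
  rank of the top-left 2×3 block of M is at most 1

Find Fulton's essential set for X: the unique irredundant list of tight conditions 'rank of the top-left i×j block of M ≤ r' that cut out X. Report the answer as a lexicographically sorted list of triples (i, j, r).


The tightest implied rank at each (i,j), from the 8 conditions:

  i=1: 0, 1, 1, 1
  i=2: 0, 1, 1, 2
  i=3: 0, 1, 2, 3
  i=4: 1, 2, 3, 4

the unique w with this rank table is (2, 4, 3, 1).

|D(w)|=4, |Ess(w)|=2:

[(2, 3, 1), (3, 1, 0)]


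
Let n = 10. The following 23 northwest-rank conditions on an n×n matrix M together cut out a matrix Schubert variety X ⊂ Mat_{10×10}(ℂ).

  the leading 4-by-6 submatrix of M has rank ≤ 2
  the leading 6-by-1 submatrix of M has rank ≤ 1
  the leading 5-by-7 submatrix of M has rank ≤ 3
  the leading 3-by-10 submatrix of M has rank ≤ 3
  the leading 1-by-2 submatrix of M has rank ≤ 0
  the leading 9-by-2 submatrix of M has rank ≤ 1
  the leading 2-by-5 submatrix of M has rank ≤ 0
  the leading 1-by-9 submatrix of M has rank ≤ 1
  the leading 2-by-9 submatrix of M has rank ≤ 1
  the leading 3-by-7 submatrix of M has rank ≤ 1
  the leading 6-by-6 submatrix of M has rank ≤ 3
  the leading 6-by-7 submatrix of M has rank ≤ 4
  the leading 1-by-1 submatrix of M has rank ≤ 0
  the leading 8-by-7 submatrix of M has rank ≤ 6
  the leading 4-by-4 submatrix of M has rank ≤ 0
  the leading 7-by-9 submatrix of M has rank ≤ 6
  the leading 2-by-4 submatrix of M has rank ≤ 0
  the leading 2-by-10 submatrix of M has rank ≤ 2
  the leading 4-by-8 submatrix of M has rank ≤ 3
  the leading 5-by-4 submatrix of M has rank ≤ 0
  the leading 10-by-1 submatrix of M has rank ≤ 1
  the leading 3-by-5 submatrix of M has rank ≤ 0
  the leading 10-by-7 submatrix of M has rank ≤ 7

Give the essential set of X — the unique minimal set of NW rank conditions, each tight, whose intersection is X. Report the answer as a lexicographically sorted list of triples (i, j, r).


Propagating the 23 rank bounds to every northwest block:

  row 1: 0 0 0 0 0 1 1 1 1 1
  row 2: 0 0 0 0 0 1 1 1 1 2
  row 3: 0 0 0 0 0 1 1 2 2 3
  row 4: 0 0 0 0 1 2 2 3 3 4
  row 5: 0 0 0 0 1 2 3 4 4 5
  row 6: 1 1 1 1 2 3 4 5 5 6
  row 7: 1 1 2 2 3 4 5 6 6 7
  row 8: 1 1 2 3 4 5 6 7 7 8
  row 9: 1 1 2 3 4 5 6 7 8 9
  row 10: 1 2 3 4 5 6 7 8 9 10

the unique w with this rank table is (6, 10, 8, 5, 7, 1, 3, 4, 9, 2).

ℓ(w)=30; the 5 essential cells (i,j,r):

[(2, 9, 1), (3, 5, 0), (3, 7, 1), (5, 4, 0), (9, 2, 1)]


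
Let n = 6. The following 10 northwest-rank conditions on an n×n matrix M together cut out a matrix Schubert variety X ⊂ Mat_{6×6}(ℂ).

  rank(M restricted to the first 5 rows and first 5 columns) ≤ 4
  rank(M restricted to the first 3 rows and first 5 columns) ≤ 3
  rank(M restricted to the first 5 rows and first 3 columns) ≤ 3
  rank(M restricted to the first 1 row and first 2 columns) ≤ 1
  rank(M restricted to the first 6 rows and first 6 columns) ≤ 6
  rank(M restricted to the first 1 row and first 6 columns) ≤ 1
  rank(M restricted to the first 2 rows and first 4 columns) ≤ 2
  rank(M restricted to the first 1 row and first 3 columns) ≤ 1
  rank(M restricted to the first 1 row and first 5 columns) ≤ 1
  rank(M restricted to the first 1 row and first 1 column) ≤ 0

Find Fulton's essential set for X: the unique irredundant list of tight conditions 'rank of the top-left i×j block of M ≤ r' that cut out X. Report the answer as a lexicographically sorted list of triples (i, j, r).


Reconstructing r_w from the 10 given conditions:

  R[1]: 0 1 1 1 1 1
  R[2]: 1 2 2 2 2 2
  R[3]: 1 2 3 3 3 3
  R[4]: 1 2 3 4 4 4
  R[5]: 1 2 3 4 4 5
  R[6]: 1 2 3 4 5 6

giving w = (2, 1, 3, 4, 6, 5) via Δ²R.

D(w) has 2 cells with 2 SE-corners; essential set:

[(1, 1, 0), (5, 5, 4)]


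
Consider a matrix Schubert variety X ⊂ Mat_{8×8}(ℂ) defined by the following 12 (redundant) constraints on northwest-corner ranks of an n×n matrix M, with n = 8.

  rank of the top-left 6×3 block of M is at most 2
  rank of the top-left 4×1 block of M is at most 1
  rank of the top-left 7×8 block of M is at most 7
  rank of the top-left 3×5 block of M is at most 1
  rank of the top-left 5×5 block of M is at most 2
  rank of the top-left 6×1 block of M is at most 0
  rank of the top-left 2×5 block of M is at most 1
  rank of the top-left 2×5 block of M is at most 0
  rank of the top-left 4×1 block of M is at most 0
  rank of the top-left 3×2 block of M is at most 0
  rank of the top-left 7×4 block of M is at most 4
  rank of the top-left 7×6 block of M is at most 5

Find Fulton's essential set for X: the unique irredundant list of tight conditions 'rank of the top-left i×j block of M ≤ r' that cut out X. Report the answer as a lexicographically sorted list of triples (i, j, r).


Propagating the 12 rank bounds to every northwest block:

  0 | 0 | 0 | 0 | 0 | 1 | 1 | 1
  0 | 0 | 0 | 0 | 0 | 1 | 2 | 2
  0 | 0 | 1 | 1 | 1 | 2 | 3 | 3
  0 | 1 | 2 | 2 | 2 | 3 | 4 | 4
  0 | 1 | 2 | 2 | 2 | 3 | 4 | 5
  0 | 1 | 2 | 3 | 3 | 4 | 5 | 6
  1 | 2 | 3 | 4 | 4 | 5 | 6 | 7
  1 | 2 | 3 | 4 | 5 | 6 | 7 | 8

so w = (6, 7, 3, 2, 8, 4, 1, 5).

D(w) has 17 cells with 4 SE-corners; essential set:

[(2, 5, 0), (3, 2, 0), (5, 5, 2), (6, 1, 0)]


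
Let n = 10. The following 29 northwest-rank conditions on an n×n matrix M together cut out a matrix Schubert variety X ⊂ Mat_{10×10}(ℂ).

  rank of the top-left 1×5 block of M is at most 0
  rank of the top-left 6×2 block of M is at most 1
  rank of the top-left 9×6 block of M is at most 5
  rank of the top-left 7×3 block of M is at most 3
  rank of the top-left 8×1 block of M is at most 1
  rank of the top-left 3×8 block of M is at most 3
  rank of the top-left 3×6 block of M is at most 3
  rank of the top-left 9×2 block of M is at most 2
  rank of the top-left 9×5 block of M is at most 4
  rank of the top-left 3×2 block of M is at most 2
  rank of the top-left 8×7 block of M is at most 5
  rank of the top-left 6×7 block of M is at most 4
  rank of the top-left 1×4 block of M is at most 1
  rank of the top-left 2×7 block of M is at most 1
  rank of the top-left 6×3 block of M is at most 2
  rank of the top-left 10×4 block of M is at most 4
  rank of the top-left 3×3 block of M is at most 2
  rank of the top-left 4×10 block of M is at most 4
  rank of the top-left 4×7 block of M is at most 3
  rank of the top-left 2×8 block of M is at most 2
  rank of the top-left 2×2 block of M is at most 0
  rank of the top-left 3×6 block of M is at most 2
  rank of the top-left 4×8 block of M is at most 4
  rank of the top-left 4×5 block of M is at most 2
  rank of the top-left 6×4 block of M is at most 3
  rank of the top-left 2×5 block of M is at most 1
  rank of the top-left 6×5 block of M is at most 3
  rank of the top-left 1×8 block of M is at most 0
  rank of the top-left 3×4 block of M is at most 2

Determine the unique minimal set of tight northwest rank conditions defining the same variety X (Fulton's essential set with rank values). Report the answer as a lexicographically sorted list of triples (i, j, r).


Rank table r_w(10×10) implied by the 29 constraints:

  i=1: 0 0 0 0 0 0 0 0 1 1
  i=2: 0 0 1 1 1 1 1 1 2 2
  i=3: 1 1 2 2 2 2 2 2 3 3
  i=4: 1 1 2 2 2 3 3 3 4 4
  i=5: 1 1 2 3 3 4 4 4 5 5
  i=6: 1 1 2 3 3 4 4 5 6 6
  i=7: 1 2 3 4 4 5 5 6 7 7
  i=8: 1 2 3 4 4 5 5 6 7 8
  i=9: 1 2 3 4 4 5 6 7 8 9
  i=10: 1 2 3 4 5 6 7 8 9 10

reading off 1-entries of Δ²R: w = (9, 3, 1, 6, 4, 8, 2, 10, 7, 5).

Rothe diagram D(w) (20 cells), 8 SE-corners (essential conditions):

[(1, 8, 0), (2, 2, 0), (4, 5, 2), (6, 2, 1), (6, 5, 3), (6, 7, 4), (8, 7, 5), (9, 5, 4)]


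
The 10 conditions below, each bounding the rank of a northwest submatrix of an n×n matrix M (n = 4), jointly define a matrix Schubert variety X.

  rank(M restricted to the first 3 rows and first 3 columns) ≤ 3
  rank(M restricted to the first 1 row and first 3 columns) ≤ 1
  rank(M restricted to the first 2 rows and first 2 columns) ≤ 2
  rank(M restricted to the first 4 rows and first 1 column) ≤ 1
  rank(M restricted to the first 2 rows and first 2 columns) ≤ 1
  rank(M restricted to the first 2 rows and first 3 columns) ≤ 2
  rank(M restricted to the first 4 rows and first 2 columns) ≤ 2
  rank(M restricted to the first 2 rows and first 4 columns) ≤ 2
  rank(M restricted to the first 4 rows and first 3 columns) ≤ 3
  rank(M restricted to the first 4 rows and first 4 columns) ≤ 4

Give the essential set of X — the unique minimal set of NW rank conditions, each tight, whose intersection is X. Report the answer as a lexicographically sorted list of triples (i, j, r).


Reconstructing r_w from the 10 given conditions:

  1  1  1  1
  1  1  2  2
  1  2  3  3
  1  2  3  4

giving w = (1, 3, 2, 4) via Δ²R.

|D(w)|=1, |Ess(w)|=1:

[(2, 2, 1)]


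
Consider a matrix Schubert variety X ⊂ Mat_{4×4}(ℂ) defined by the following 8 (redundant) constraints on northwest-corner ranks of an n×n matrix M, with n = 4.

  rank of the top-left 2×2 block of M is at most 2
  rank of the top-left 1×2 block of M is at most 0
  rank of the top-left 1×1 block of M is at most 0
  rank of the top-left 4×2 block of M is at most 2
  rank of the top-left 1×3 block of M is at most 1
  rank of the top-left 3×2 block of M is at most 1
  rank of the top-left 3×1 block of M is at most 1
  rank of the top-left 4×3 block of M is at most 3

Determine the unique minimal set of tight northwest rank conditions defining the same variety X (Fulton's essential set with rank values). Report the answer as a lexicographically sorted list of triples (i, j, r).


The tightest implied rank at each (i,j), from the 8 conditions:

  R[1]: 0 | 0 | 1 | 1
  R[2]: 1 | 1 | 2 | 2
  R[3]: 1 | 1 | 2 | 3
  R[4]: 1 | 2 | 3 | 4

hence w(1..4) = (3, 1, 4, 2).

|D(w)|=3, |Ess(w)|=2:

[(1, 2, 0), (3, 2, 1)]


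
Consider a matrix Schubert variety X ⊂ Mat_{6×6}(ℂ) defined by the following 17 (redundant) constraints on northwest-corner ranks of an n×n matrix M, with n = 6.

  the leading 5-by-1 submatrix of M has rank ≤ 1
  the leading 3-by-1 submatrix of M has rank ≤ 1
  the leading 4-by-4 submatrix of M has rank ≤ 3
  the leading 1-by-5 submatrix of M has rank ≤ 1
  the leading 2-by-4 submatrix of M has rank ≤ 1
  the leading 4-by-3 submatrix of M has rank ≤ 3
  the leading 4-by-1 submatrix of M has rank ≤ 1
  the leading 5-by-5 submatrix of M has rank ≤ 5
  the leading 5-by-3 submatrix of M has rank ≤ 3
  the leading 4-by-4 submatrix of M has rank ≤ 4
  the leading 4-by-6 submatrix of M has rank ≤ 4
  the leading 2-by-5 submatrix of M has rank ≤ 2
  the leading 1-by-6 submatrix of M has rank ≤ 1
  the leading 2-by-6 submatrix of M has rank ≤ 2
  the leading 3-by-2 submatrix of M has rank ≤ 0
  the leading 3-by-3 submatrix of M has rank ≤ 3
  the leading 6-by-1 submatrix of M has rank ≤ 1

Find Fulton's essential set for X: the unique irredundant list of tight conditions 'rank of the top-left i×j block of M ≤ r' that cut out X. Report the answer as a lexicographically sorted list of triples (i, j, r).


Rank table r_w(6×6) implied by the 17 constraints:

  0, 0, 1, 1, 1, 1
  0, 0, 1, 1, 2, 2
  0, 0, 1, 2, 3, 3
  1, 1, 2, 3, 4, 4
  1, 2, 3, 4, 5, 5
  1, 2, 3, 4, 5, 6

hence w(1..6) = (3, 5, 4, 1, 2, 6).

Fulton essential set (2 of the 7 Rothe cells):

[(2, 4, 1), (3, 2, 0)]


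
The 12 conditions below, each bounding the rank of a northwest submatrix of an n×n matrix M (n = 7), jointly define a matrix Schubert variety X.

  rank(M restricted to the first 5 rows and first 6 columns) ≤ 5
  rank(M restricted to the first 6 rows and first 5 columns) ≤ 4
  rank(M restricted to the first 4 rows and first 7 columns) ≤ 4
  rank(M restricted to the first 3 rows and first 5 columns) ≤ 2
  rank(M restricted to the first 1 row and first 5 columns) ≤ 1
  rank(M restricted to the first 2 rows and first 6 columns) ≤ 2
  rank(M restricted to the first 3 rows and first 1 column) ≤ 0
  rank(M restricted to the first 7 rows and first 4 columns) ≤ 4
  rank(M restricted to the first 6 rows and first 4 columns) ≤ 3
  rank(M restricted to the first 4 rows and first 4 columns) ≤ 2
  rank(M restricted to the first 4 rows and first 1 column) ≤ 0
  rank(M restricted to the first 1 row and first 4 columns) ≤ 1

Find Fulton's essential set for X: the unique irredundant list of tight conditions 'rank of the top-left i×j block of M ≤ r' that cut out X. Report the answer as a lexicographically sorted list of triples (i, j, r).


Recovering R(i,j) via the rank-extension bound from the 12 conditions:

  i=1: 0 1 1 1 1 1 1
  i=2: 0 1 2 2 2 2 2
  i=3: 0 1 2 2 2 3 3
  i=4: 0 1 2 2 3 4 4
  i=5: 1 2 3 3 4 5 5
  i=6: 1 2 3 3 4 5 6
  i=7: 1 2 3 4 5 6 7

giving w = (2, 3, 6, 5, 1, 7, 4) via Δ²R.

D(w) has 8 cells with 4 SE-corners; essential set:

[(3, 5, 2), (4, 1, 0), (4, 4, 2), (6, 4, 3)]


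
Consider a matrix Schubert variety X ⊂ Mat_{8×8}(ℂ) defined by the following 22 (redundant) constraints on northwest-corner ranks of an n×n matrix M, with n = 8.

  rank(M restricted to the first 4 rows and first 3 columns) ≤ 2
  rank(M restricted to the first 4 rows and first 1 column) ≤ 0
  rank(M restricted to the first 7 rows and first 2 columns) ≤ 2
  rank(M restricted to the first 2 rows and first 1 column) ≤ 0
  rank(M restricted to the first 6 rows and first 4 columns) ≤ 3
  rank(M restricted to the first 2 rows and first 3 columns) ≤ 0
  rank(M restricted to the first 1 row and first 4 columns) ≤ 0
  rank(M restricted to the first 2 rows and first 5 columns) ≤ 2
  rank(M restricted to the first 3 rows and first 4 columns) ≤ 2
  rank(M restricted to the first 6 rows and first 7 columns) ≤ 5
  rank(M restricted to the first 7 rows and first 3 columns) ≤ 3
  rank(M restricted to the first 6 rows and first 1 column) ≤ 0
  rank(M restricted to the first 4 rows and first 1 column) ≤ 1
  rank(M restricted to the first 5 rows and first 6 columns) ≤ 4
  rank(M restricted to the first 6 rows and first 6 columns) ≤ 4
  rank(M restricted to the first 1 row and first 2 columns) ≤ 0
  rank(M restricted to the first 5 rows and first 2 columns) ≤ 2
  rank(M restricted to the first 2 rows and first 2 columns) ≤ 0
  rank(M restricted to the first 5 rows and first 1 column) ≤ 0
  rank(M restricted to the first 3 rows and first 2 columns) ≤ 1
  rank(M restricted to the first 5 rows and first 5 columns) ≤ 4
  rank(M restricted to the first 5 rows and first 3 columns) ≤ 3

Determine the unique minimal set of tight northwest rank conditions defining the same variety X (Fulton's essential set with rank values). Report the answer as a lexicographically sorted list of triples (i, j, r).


Computing R[i][j] = min implied NW-rank bound (n=8, 22 conditions):

  0, 0, 0, 0, 1, 1, 1, 1
  0, 0, 0, 1, 2, 2, 2, 2
  0, 1, 1, 2, 3, 3, 3, 3
  0, 1, 2, 3, 4, 4, 4, 4
  0, 1, 2, 3, 4, 4, 5, 5
  0, 1, 2, 3, 4, 4, 5, 6
  1, 2, 3, 4, 5, 5, 6, 7
  1, 2, 3, 4, 5, 6, 7, 8

reading off 1-entries of Δ²R: w = (5, 4, 2, 3, 7, 8, 1, 6).

Fulton essential set (4 of the 13 Rothe cells):

[(1, 4, 0), (2, 3, 0), (6, 1, 0), (6, 6, 4)]


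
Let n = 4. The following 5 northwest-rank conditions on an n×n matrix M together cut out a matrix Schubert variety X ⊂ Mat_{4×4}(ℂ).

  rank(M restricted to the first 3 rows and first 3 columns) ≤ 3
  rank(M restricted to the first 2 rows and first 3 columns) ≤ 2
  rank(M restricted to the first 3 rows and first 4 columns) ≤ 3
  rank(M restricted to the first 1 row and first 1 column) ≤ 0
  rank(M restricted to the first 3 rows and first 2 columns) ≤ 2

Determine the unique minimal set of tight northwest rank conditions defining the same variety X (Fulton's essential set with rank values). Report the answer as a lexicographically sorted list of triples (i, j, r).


Propagating the 5 rank bounds to every northwest block:

  0, 1, 1, 1
  1, 2, 2, 2
  1, 2, 3, 3
  1, 2, 3, 4

second differences of R give the permutation w = (2, 1, 3, 4).

ℓ(w)=1; the 1 essential cell (i,j,r):

[(1, 1, 0)]


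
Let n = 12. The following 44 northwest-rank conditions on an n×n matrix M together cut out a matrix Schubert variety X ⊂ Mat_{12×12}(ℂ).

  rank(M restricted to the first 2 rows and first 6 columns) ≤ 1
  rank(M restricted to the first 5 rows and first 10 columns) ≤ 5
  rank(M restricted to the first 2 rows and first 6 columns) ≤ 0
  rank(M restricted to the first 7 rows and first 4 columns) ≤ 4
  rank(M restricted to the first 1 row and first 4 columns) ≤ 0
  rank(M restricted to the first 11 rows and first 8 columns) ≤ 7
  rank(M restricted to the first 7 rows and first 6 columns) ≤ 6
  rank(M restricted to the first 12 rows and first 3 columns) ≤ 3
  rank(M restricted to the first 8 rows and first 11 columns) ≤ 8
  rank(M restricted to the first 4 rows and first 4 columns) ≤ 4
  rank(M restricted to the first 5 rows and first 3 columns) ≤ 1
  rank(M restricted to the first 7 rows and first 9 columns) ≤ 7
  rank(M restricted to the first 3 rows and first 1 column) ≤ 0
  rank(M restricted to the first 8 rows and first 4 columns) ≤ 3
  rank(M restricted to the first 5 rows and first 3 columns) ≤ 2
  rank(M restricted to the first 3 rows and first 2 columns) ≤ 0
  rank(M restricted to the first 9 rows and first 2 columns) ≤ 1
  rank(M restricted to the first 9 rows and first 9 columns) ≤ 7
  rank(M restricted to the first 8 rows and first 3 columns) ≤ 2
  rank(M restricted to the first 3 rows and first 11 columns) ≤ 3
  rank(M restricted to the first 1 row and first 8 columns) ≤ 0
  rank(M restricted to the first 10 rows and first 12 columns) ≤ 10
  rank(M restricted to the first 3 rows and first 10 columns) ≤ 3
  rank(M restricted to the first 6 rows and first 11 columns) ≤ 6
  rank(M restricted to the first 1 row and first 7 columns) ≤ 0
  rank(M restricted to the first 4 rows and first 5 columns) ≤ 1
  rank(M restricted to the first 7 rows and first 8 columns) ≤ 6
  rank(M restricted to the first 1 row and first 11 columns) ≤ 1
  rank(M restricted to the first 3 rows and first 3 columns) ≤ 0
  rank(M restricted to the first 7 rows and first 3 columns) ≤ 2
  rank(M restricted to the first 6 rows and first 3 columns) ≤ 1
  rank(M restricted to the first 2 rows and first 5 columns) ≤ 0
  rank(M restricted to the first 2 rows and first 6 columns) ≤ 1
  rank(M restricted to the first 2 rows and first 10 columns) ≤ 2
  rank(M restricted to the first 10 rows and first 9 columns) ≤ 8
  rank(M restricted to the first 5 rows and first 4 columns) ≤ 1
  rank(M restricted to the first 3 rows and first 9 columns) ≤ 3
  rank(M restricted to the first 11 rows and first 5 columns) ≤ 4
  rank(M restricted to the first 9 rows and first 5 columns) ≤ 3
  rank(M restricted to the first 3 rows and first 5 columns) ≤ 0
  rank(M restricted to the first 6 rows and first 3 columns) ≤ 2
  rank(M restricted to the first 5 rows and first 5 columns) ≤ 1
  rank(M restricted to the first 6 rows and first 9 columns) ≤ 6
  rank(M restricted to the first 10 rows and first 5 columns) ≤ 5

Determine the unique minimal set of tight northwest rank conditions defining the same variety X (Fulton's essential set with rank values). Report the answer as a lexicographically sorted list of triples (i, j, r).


Reconstructing r_w from the 44 given conditions:

  i=1: 0 0 0 0 0 0 0 0 1 1 1 1
  i=2: 0 0 0 0 0 0 1 1 2 2 2 2
  i=3: 0 0 0 0 0 1 2 2 3 3 3 3
  i=4: 1 1 1 1 1 2 3 3 4 4 4 4
  i=5: 1 1 1 1 1 2 3 4 5 5 5 5
  i=6: 1 1 1 2 2 3 4 5 6 6 6 6
  i=7: 1 1 2 3 3 4 5 6 7 7 7 7
  i=8: 1 1 2 3 3 4 5 6 7 8 8 8
  i=9: 1 1 2 3 3 4 5 6 7 8 9 9
  i=10: 1 2 3 4 4 5 6 7 8 9 10 10
  i=11: 1 2 3 4 4 5 6 7 8 9 10 11
  i=12: 1 2 3 4 5 6 7 8 9 10 11 12

second differences of R give the permutation w = (9, 7, 6, 1, 8, 4, 3, 10, 11, 2, 12, 5).

|D(w)|=31, |Ess(w)|=8:

[(1, 8, 0), (2, 6, 0), (3, 5, 0), (5, 5, 1), (6, 3, 1), (9, 2, 1), (9, 5, 3), (11, 5, 4)]


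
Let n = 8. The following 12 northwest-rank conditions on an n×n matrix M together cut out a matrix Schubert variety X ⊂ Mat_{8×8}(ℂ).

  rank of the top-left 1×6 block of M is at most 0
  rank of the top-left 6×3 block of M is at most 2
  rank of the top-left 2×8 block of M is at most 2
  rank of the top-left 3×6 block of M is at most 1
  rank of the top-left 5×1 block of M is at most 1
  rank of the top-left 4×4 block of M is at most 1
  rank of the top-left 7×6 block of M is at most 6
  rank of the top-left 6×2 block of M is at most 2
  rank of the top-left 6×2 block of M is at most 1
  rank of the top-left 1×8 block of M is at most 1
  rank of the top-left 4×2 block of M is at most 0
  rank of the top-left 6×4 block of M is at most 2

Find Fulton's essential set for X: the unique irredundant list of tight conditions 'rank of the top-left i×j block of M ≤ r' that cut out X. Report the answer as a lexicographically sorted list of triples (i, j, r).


Reconstructing r_w from the 12 given conditions:

  i=1: 0  0  0  0  0  0  1  1
  i=2: 0  0  1  1  1  1  2  2
  i=3: 0  0  1  1  1  1  2  3
  i=4: 0  0  1  1  2  2  3  4
  i=5: 1  1  2  2  3  3  4  5
  i=6: 1  1  2  2  3  4  5  6
  i=7: 1  2  3  3  4  5  6  7
  i=8: 1  2  3  4  5  6  7  8

reading off 1-entries of Δ²R: w = (7, 3, 8, 5, 1, 6, 2, 4).

D(w) has 18 cells with 6 SE-corners; essential set:

[(1, 6, 0), (3, 6, 1), (4, 2, 0), (4, 4, 1), (6, 2, 1), (6, 4, 2)]


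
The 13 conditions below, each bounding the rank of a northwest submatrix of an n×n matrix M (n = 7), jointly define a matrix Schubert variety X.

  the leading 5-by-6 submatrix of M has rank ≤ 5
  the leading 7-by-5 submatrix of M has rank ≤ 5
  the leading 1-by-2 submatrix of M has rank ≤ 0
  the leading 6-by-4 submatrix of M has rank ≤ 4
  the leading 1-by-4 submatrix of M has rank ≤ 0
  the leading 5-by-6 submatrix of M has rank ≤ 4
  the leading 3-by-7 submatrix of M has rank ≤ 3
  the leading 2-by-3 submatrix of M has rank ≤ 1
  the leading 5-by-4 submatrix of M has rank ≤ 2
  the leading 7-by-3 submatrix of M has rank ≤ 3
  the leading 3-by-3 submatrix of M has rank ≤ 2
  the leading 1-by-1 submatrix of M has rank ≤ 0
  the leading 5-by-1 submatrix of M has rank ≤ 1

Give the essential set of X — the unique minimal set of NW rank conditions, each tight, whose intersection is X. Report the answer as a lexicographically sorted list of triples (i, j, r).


Propagating the 13 rank bounds to every northwest block:

  row 1: 0 0 0 0 1 1 1
  row 2: 1 1 1 1 2 2 2
  row 3: 1 2 2 2 3 3 3
  row 4: 1 2 2 2 3 4 4
  row 5: 1 2 2 2 3 4 5
  row 6: 1 2 3 3 4 5 6
  row 7: 1 2 3 4 5 6 7

reading off 1-entries of Δ²R: w = (5, 1, 2, 6, 7, 3, 4).

Rothe diagram D(w) (8 cells), 2 SE-corners (essential conditions):

[(1, 4, 0), (5, 4, 2)]


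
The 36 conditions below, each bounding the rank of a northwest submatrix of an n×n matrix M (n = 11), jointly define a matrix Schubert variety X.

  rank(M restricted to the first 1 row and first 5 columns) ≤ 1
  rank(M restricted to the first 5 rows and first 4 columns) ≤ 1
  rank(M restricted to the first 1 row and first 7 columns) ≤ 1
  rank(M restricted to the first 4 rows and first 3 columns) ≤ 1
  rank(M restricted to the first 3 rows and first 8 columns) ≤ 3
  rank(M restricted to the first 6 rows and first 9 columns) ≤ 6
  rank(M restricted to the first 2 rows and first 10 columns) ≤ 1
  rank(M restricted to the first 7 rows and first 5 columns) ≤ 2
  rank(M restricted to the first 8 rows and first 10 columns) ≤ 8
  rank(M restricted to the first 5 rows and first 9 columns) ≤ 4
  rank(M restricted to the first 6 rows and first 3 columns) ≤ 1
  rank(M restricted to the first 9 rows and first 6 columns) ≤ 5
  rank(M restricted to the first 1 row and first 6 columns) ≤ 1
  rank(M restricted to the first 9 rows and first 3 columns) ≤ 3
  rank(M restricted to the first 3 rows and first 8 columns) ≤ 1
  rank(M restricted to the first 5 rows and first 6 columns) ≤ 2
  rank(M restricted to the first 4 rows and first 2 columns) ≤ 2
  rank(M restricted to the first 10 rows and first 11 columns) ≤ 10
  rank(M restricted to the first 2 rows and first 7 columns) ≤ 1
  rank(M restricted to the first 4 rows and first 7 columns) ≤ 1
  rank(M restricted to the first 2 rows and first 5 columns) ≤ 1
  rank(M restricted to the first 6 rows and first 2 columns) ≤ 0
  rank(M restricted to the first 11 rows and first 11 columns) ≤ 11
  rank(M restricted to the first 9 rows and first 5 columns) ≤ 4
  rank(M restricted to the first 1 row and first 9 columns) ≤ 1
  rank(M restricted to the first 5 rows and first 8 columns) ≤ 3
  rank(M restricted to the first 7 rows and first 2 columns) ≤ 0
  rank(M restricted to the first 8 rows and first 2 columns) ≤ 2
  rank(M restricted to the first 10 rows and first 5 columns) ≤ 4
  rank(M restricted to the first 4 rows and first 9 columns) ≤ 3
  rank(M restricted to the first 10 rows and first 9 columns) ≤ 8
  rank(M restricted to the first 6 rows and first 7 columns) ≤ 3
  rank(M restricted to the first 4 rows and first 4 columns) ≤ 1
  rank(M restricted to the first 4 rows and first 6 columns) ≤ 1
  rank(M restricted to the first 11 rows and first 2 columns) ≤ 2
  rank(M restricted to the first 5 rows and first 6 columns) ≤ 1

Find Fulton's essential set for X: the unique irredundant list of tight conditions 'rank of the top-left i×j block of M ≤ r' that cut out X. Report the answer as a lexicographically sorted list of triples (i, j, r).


Computing R[i][j] = min implied NW-rank bound (n=11, 36 conditions):

  row 1: 0 | 0 | 1 | 1 | 1 | 1 | 1 | 1 | 1 | 1 | 1
  row 2: 0 | 0 | 1 | 1 | 1 | 1 | 1 | 1 | 1 | 1 | 2
  row 3: 0 | 0 | 1 | 1 | 1 | 1 | 1 | 1 | 2 | 2 | 3
  row 4: 0 | 0 | 1 | 1 | 1 | 1 | 1 | 2 | 3 | 3 | 4
  row 5: 0 | 0 | 1 | 1 | 1 | 1 | 2 | 3 | 4 | 4 | 5
  row 6: 0 | 0 | 1 | 2 | 2 | 2 | 3 | 4 | 5 | 5 | 6
  row 7: 0 | 0 | 1 | 2 | 2 | 3 | 4 | 5 | 6 | 6 | 7
  row 8: 1 | 1 | 2 | 3 | 3 | 4 | 5 | 6 | 7 | 7 | 8
  row 9: 1 | 2 | 3 | 4 | 4 | 5 | 6 | 7 | 8 | 8 | 9
  row 10: 1 | 2 | 3 | 4 | 4 | 5 | 6 | 7 | 8 | 9 | 10
  row 11: 1 | 2 | 3 | 4 | 5 | 6 | 7 | 8 | 9 | 10 | 11

the unique w with this rank table is (3, 11, 9, 8, 7, 4, 6, 1, 2, 10, 5).

|D(w)|=35, |Ess(w)|=7:

[(2, 10, 1), (3, 8, 1), (4, 7, 1), (5, 6, 1), (7, 2, 0), (7, 5, 2), (10, 5, 4)]


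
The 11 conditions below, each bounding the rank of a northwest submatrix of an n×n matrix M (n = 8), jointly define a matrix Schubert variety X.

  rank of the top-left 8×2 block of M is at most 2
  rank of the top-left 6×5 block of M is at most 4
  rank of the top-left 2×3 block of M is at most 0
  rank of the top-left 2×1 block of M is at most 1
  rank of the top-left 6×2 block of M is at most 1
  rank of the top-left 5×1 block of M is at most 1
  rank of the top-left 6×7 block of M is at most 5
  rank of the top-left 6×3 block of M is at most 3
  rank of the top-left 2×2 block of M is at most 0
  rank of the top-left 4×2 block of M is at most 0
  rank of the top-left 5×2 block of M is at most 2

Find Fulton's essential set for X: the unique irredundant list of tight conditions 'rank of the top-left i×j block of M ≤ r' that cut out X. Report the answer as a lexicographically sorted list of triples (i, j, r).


The tightest implied rank at each (i,j), from the 11 conditions:

  R[1]: 0 | 0 | 0 | 1 | 1 | 1 | 1 | 1
  R[2]: 0 | 0 | 0 | 1 | 2 | 2 | 2 | 2
  R[3]: 0 | 0 | 1 | 2 | 3 | 3 | 3 | 3
  R[4]: 0 | 0 | 1 | 2 | 3 | 4 | 4 | 4
  R[5]: 1 | 1 | 2 | 3 | 4 | 5 | 5 | 5
  R[6]: 1 | 1 | 2 | 3 | 4 | 5 | 5 | 6
  R[7]: 1 | 2 | 3 | 4 | 5 | 6 | 6 | 7
  R[8]: 1 | 2 | 3 | 4 | 5 | 6 | 7 | 8

reading off 1-entries of Δ²R: w = (4, 5, 3, 6, 1, 8, 2, 7).

4 SE-corners of the 12-cell Rothe diagram give Ess(w):

[(2, 3, 0), (4, 2, 0), (6, 2, 1), (6, 7, 5)]


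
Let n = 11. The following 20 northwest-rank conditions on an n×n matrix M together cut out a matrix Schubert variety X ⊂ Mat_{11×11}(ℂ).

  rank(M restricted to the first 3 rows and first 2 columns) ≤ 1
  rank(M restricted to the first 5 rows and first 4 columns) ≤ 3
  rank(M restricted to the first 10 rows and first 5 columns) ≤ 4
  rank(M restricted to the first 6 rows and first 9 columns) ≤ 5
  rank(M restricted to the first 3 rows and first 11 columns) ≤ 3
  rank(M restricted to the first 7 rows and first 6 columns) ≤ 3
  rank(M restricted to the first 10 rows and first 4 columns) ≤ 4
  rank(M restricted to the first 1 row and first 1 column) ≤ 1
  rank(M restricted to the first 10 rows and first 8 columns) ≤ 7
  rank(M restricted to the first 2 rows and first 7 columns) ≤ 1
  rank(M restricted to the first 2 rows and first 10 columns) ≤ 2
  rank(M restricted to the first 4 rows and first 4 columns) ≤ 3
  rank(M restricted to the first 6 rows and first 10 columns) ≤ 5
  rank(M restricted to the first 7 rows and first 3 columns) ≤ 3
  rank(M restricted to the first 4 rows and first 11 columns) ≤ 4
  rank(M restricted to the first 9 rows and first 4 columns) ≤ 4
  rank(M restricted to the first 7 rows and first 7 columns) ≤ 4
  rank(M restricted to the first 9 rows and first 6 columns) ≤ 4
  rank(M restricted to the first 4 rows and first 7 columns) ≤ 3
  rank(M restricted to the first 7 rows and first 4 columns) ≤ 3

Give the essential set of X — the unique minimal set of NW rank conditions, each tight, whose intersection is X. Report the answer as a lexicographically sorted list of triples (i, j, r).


Propagating the 20 rank bounds to every northwest block:

  i=1: 1 | 1 | 1 | 1 | 1 | 1 | 1 | 1 | 1 | 1 | 1
  i=2: 1 | 1 | 1 | 1 | 1 | 1 | 1 | 2 | 2 | 2 | 2
  i=3: 1 | 1 | 2 | 2 | 2 | 2 | 2 | 3 | 3 | 3 | 3
  i=4: 1 | 2 | 3 | 3 | 3 | 3 | 3 | 4 | 4 | 4 | 4
  i=5: 1 | 2 | 3 | 3 | 3 | 3 | 4 | 5 | 5 | 5 | 5
  i=6: 1 | 2 | 3 | 3 | 3 | 3 | 4 | 5 | 5 | 5 | 6
  i=7: 1 | 2 | 3 | 3 | 3 | 3 | 4 | 5 | 6 | 6 | 7
  i=8: 1 | 2 | 3 | 4 | 4 | 4 | 5 | 6 | 7 | 7 | 8
  i=9: 1 | 2 | 3 | 4 | 4 | 4 | 5 | 6 | 7 | 8 | 9
  i=10: 1 | 2 | 3 | 4 | 4 | 5 | 6 | 7 | 8 | 9 | 10
  i=11: 1 | 2 | 3 | 4 | 5 | 6 | 7 | 8 | 9 | 10 | 11

the unique w with this rank table is (1, 8, 3, 2, 7, 11, 9, 4, 10, 6, 5).

ℓ(w)=21; the 6 essential cells (i,j,r):

[(2, 7, 1), (3, 2, 1), (6, 10, 5), (7, 6, 3), (9, 6, 4), (10, 5, 4)]


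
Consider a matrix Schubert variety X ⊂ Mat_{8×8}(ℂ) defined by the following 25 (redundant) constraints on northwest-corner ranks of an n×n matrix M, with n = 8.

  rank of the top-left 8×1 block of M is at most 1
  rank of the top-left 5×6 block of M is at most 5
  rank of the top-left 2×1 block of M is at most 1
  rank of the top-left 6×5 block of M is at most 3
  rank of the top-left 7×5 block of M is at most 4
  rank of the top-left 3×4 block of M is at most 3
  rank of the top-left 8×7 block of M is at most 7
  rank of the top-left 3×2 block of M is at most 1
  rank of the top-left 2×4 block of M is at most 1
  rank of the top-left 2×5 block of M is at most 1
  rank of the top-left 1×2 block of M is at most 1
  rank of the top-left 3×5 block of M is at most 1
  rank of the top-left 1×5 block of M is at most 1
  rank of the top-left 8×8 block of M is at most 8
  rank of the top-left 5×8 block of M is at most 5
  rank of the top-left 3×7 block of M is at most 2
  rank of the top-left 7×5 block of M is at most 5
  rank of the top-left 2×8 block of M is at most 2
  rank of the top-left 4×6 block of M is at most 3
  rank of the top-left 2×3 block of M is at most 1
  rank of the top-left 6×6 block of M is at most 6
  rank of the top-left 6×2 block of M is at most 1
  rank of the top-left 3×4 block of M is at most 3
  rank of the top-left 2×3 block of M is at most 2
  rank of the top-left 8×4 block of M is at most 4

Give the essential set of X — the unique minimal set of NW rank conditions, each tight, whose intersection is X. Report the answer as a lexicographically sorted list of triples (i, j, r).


The tightest implied rank at each (i,j), from the 25 conditions:

  R[1]: 1, 1, 1, 1, 1, 1, 1, 1
  R[2]: 1, 1, 1, 1, 1, 2, 2, 2
  R[3]: 1, 1, 1, 1, 1, 2, 2, 3
  R[4]: 1, 1, 2, 2, 2, 3, 3, 4
  R[5]: 1, 1, 2, 3, 3, 4, 4, 5
  R[6]: 1, 1, 2, 3, 3, 4, 5, 6
  R[7]: 1, 2, 3, 4, 4, 5, 6, 7
  R[8]: 1, 2, 3, 4, 5, 6, 7, 8

so w = (1, 6, 8, 3, 4, 7, 2, 5).

Rothe diagram D(w) (13 cells), 4 SE-corners (essential conditions):

[(3, 5, 1), (3, 7, 2), (6, 2, 1), (6, 5, 3)]


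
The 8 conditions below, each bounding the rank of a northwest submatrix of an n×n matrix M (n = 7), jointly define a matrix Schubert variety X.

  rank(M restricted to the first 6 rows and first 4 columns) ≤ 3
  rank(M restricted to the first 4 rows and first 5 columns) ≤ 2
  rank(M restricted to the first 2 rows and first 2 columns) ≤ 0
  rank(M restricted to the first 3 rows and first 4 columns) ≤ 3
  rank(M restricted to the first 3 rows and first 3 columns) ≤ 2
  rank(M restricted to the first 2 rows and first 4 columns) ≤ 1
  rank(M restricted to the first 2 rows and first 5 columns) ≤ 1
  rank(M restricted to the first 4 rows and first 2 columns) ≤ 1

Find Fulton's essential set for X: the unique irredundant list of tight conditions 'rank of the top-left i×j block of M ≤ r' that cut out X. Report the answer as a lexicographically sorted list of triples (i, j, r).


Recovering R(i,j) via the rank-extension bound from the 8 conditions:

  R[1]: 0  0  1  1  1  1  1
  R[2]: 0  0  1  1  1  2  2
  R[3]: 1  1  2  2  2  3  3
  R[4]: 1  1  2  2  2  3  4
  R[5]: 1  2  3  3  3  4  5
  R[6]: 1  2  3  3  4  5  6
  R[7]: 1  2  3  4  5  6  7

giving w = (3, 6, 1, 7, 2, 5, 4) via Δ²R.

|D(w)|=10, |Ess(w)|=5:

[(2, 2, 0), (2, 5, 1), (4, 2, 1), (4, 5, 2), (6, 4, 3)]


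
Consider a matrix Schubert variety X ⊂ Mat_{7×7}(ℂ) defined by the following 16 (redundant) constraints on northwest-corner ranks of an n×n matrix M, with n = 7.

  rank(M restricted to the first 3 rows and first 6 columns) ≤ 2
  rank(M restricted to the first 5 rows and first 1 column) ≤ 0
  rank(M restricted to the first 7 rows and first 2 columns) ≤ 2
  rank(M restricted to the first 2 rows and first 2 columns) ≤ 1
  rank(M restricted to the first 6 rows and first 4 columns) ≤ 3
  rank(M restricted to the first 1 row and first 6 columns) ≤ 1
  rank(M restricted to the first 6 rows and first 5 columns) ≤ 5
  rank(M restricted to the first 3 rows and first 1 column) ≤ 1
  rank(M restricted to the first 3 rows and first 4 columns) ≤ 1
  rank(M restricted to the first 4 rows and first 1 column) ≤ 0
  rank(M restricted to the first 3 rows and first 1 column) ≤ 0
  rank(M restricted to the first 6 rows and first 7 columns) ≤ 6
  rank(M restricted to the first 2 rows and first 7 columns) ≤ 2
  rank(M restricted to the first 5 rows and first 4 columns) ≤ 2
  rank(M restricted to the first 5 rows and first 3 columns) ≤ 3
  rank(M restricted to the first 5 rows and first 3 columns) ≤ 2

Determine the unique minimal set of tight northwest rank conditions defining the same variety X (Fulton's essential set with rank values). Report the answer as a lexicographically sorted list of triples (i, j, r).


Propagating the 16 rank bounds to every northwest block:

  i=1: 0 1 1 1 1 1 1
  i=2: 0 1 1 1 2 2 2
  i=3: 0 1 1 1 2 2 3
  i=4: 0 1 2 2 3 3 4
  i=5: 0 1 2 2 3 4 5
  i=6: 1 2 3 3 4 5 6
  i=7: 1 2 3 4 5 6 7

so w = (2, 5, 7, 3, 6, 1, 4).

Fulton essential set (4 of the 11 Rothe cells):

[(3, 4, 1), (3, 6, 2), (5, 1, 0), (5, 4, 2)]


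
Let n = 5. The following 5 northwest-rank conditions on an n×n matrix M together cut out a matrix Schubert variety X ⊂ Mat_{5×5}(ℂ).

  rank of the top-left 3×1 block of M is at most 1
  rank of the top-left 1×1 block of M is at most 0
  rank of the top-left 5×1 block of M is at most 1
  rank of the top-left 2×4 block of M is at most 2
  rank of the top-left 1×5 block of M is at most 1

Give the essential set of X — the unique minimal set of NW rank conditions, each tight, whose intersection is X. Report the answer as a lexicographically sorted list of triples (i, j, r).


Reconstructing r_w from the 5 given conditions:

  i=1: 0  1  1  1  1
  i=2: 1  2  2  2  2
  i=3: 1  2  3  3  3
  i=4: 1  2  3  4  4
  i=5: 1  2  3  4  5

the unique w with this rank table is (2, 1, 3, 4, 5).

1 SE-corner of the 1-cell Rothe diagram gives Ess(w):

[(1, 1, 0)]


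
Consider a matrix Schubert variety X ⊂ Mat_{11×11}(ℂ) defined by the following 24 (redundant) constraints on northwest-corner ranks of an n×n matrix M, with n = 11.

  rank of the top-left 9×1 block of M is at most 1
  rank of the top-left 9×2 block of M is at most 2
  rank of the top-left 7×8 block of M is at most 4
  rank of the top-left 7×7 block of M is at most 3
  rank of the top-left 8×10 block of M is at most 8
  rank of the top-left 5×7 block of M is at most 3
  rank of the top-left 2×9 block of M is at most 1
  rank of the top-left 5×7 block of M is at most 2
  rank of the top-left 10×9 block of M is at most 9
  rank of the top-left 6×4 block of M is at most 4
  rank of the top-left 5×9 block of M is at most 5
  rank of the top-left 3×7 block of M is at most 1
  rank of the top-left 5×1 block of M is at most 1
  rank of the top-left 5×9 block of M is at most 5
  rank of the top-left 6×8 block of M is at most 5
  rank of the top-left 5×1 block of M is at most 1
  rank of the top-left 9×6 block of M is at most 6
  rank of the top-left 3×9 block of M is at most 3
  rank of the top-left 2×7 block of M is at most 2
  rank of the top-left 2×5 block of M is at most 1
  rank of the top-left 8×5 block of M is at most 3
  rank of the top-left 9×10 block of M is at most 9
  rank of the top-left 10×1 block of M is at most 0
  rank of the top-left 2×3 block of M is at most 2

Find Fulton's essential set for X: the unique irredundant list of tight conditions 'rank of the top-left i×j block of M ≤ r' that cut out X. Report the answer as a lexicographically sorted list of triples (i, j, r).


Reconstructing r_w from the 24 given conditions:

  row 1: 0, 1, 1, 1, 1, 1, 1, 1, 1, 1, 1
  row 2: 0, 1, 1, 1, 1, 1, 1, 1, 1, 2, 2
  row 3: 0, 1, 1, 1, 1, 1, 1, 2, 2, 3, 3
  row 4: 0, 1, 2, 2, 2, 2, 2, 3, 3, 4, 4
  row 5: 0, 1, 2, 2, 2, 2, 2, 3, 4, 5, 5
  row 6: 0, 1, 2, 3, 3, 3, 3, 4, 5, 6, 6
  row 7: 0, 1, 2, 3, 3, 3, 3, 4, 5, 6, 7
  row 8: 0, 1, 2, 3, 3, 4, 4, 5, 6, 7, 8
  row 9: 0, 1, 2, 3, 4, 5, 5, 6, 7, 8, 9
  row 10: 0, 1, 2, 3, 4, 5, 6, 7, 8, 9, 10
  row 11: 1, 2, 3, 4, 5, 6, 7, 8, 9, 10, 11

the unique w with this rank table is (2, 10, 8, 3, 9, 4, 11, 6, 5, 7, 1).

|D(w)|=30, |Ess(w)|=6:

[(2, 9, 1), (3, 7, 1), (5, 7, 2), (7, 7, 3), (8, 5, 3), (10, 1, 0)]


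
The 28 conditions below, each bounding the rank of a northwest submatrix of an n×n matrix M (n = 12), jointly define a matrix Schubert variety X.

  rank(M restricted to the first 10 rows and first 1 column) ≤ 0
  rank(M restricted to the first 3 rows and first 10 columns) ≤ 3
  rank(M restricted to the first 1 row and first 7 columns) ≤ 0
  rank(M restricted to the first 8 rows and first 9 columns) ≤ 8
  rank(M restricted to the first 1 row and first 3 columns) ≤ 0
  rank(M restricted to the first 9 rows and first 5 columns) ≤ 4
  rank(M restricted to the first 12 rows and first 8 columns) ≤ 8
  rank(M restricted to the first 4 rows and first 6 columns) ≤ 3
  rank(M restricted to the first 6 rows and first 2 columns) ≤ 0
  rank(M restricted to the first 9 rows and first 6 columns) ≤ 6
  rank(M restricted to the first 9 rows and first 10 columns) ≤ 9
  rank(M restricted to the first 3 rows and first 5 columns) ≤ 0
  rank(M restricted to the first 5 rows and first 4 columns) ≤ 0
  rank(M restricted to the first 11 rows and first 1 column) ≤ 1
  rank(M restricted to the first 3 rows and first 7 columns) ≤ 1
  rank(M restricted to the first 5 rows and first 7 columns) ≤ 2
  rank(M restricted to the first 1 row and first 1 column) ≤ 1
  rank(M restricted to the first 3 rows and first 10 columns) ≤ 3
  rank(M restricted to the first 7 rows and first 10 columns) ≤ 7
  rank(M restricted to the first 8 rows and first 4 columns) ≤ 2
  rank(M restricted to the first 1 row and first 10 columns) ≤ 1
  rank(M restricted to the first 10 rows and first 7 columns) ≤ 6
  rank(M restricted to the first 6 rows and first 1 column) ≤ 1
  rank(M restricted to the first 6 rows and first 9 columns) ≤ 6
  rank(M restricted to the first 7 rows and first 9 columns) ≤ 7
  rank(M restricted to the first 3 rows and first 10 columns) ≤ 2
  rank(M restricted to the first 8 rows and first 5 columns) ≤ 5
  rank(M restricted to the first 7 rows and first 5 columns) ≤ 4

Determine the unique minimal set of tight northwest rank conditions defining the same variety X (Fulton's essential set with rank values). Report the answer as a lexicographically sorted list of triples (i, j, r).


Computing R[i][j] = min implied NW-rank bound (n=12, 28 conditions):

  i=1: 0  0  0  0  0  0  0  1  1  1  1  1
  i=2: 0  0  0  0  0  1  1  2  2  2  2  2
  i=3: 0  0  0  0  0  1  1  2  2  2  3  3
  i=4: 0  0  0  0  1  2  2  3  3  3  4  4
  i=5: 0  0  0  0  1  2  2  3  4  4  5  5
  i=6: 0  0  1  1  2  3  3  4  5  5  6  6
  i=7: 0  1  2  2  3  4  4  5  6  6  7  7
  i=8: 0  1  2  2  3  4  5  6  7  7  8  8
  i=9: 0  1  2  3  4  5  6  7  8  8  9  9
  i=10: 0  1  2  3  4  5  6  7  8  9  10  10
  i=11: 1  2  3  4  5  6  7  8  9  10  11  11
  i=12: 1  2  3  4  5  6  7  8  9  10  11  12

reading off 1-entries of Δ²R: w = (8, 6, 11, 5, 9, 3, 2, 7, 4, 10, 1, 12).

ℓ(w)=36; the 9 essential cells (i,j,r):

[(1, 7, 0), (3, 5, 0), (3, 7, 1), (3, 10, 2), (5, 4, 0), (5, 7, 2), (6, 2, 0), (8, 4, 2), (10, 1, 0)]
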